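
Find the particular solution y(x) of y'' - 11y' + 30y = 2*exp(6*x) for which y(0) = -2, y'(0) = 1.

Characteristic equation r² - 11r + 30 = 0 factors as (r - 5)(r - 6) = 0, so r = 5, 6.
Hence y_h = C1*exp(5*x) + C2*exp(6*x).
Since exp(6*x) solves the homogeneous equation (r = 6 is a root of multiplicity 1), multiply the trial by x. Try y_p = A*x*exp(6*x). Substituting into the equation and dividing by exp(6*x) gives A = 2, so y_p = 2*x*exp(6*x).
General solution: y = C1*exp(5*x) + C2*exp(6*x) + 2*x*exp(6*x).
Apply the initial conditions: y(0) = C1 + C2 = -2 and y'(0) = 2 + 5*C1 + 6*C2 = 1. Solving gives C1 = -11, C2 = 9.

y = -11*exp(5*x) + 9*exp(6*x) + 2*x*exp(6*x)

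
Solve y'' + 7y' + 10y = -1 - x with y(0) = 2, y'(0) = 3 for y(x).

Characteristic equation r² + 7r + 10 = 0 factors as (r + 5)(r + 2) = 0, so r = -5, -2.
Hence y_h = C1*exp(-5*x) + C2*exp(-2*x).
For the particular solution try y_p = A0 + A1*x. Substituting and matching coefficients of each power of x gives A0 = -3/100, A1 = -1/10, so y_p = -3/100 - x/10.
General solution: y = -3/100 - x/10 + C1*exp(-5*x) + C2*exp(-2*x).
Apply the initial conditions: y(0) = -3/100 + C1 + C2 = 2 and y'(0) = -1/10 - 5*C1 - 2*C2 = 3. Solving gives C1 = -179/75, C2 = 53/12.

y = -3/100 - 179*exp(-5*x)/75 - x/10 + 53*exp(-2*x)/12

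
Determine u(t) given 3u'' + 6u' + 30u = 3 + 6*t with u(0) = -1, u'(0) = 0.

u = 3/50 + t/5 - 53*cos(3*t)*exp(-t)/50 - 21*exp(-t)*sin(3*t)/50

Divide through by 3: u'' + 2u' + 10u = 1 + 2*t.
Characteristic equation r² + 2r + 10 = 0 has discriminant (2)² - 4·(10) = -36 < 0, so r = -1 ± 3i.
Hence u_h = C1*cos(3*t)*exp(-t) + C2*exp(-t)*sin(3*t).
For the particular solution try u_p = A0 + A1*t. Substituting and matching coefficients of each power of t gives A0 = 3/50, A1 = 1/5, so u_p = 3/50 + t/5.
General solution: u = 3/50 + t/5 + C1*cos(3*t)*exp(-t) + C2*exp(-t)*sin(3*t).
Apply the initial conditions: u(0) = 3/50 + C1 = -1 and u'(0) = 1/5 - C1 + 3*C2 = 0. Solving gives C1 = -53/50, C2 = -21/50.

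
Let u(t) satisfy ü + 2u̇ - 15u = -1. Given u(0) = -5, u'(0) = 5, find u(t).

u = 1/15 - 101*exp(-5*t)/40 - 61*exp(3*t)/24

Characteristic equation r² + 2r - 15 = 0 factors as (r + 5)(r - 3) = 0, so r = -5, 3.
Hence u_h = C1*exp(-5*t) + C2*exp(3*t).
For the particular solution try u_p = A0. Substituting and matching coefficients of each power of t gives A0 = 1/15, so u_p = 1/15.
General solution: u = 1/15 + C1*exp(-5*t) + C2*exp(3*t).
Apply the initial conditions: u(0) = 1/15 + C1 + C2 = -5 and u'(0) = -5*C1 + 3*C2 = 5. Solving gives C1 = -101/40, C2 = -61/24.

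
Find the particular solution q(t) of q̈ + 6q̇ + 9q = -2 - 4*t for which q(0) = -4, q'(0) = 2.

q = 2/27 - 110*exp(-3*t)/27 - 4*t/9 - 88*t*exp(-3*t)/9

Characteristic equation r² + 6r + 9 = 0 has discriminant (6)² - 4·(9) = 0, so r = -3 is a repeated root.
Hence q_h = (C1 + C2*t)*exp(-3*t).
For the particular solution try q_p = A0 + A1*t. Substituting and matching coefficients of each power of t gives A0 = 2/27, A1 = -4/9, so q_p = 2/27 - 4*t/9.
General solution: q = 2/27 - 4*t/9 + C1*exp(-3*t) + C2*t*exp(-3*t).
Apply the initial conditions: q(0) = 2/27 + C1 = -4 and q'(0) = -4/9 + C2 - 3*C1 = 2. Solving gives C1 = -110/27, C2 = -88/9.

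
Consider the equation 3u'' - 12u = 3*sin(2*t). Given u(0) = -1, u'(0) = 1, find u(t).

Divide through by 3: u'' - 4u = sin(2*t).
Characteristic equation r² - 4 = 0 factors as (r + 2)(r - 2) = 0, so r = -2, 2.
Hence u_h = C1*exp(-2*t) + C2*exp(2*t).
Try u_p = A*cos(2*t) + B*sin(2*t). Substituting and equating the coefficients of cos(2t) and sin(2t) gives A = 0, B = -1/8, so u_p = -sin(2*t)/8.
General solution: u = -sin(2*t)/8 + C1*exp(-2*t) + C2*exp(2*t).
Apply the initial conditions: u(0) = C1 + C2 = -1 and u'(0) = -1/4 - 2*C1 + 2*C2 = 1. Solving gives C1 = -13/16, C2 = -3/16.

u = -13*exp(-2*t)/16 - 3*exp(2*t)/16 - sin(2*t)/8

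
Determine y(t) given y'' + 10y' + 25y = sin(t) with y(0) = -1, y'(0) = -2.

y = -333*exp(-5*t)/338 - 5*cos(t)/338 + 6*sin(t)/169 - 181*t*exp(-5*t)/26

Characteristic equation r² + 10r + 25 = 0 has discriminant (10)² - 4·(25) = 0, so r = -5 is a repeated root.
Hence y_h = (C1 + C2*t)*exp(-5*t).
Try y_p = A*cos(t) + B*sin(t). Substituting and equating the coefficients of cos(t) and sin(t) gives A = -5/338, B = 6/169, so y_p = -5*cos(t)/338 + 6*sin(t)/169.
General solution: y = -5*cos(t)/338 + 6*sin(t)/169 + C1*exp(-5*t) + C2*t*exp(-5*t).
Apply the initial conditions: y(0) = -5/338 + C1 = -1 and y'(0) = 6/169 + C2 - 5*C1 = -2. Solving gives C1 = -333/338, C2 = -181/26.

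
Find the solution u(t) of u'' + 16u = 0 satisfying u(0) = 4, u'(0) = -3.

u = 4*cos(4*t) - 3*sin(4*t)/4

Characteristic equation r² + 16 = 0 has discriminant (0)² - 4·(16) = -64 < 0, so r = ± 4i.
Hence u_h = C1*cos(4*t) + C2*sin(4*t).
Apply the initial conditions: u(0) = C1 = 4 and u'(0) = 4*C2 = -3. Solving gives C1 = 4, C2 = -3/4.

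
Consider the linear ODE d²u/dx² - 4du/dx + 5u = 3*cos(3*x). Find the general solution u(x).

u = -9*sin(3*x)/40 - 3*cos(3*x)/40 + C1*cos(x)*exp(2*x) + C2*exp(2*x)*sin(x)

Characteristic equation r² - 4r + 5 = 0 has discriminant (-4)² - 4·(5) = -4 < 0, so r = 2 ± i.
Hence u_h = C1*cos(x)*exp(2*x) + C2*exp(2*x)*sin(x).
Try u_p = A*cos(3*x) + B*sin(3*x). Substituting and equating the coefficients of cos(3x) and sin(3x) gives A = -3/40, B = -9/40, so u_p = -9*sin(3*x)/40 - 3*cos(3*x)/40.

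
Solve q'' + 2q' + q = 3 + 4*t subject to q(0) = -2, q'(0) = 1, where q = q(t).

Characteristic equation r² + 2r + 1 = 0 has discriminant (2)² - 4·(1) = 0, so r = -1 is a repeated root.
Hence q_h = (C1 + C2*t)*exp(-t).
For the particular solution try q_p = A0 + A1*t. Substituting and matching coefficients of each power of t gives A0 = -5, A1 = 4, so q_p = -5 + 4*t.
General solution: q = -5 + 4*t + C1*exp(-t) + C2*t*exp(-t).
Apply the initial conditions: q(0) = -5 + C1 = -2 and q'(0) = 4 + C2 - C1 = 1. Solving gives C1 = 3, C2 = 0.

q = -5 + 3*exp(-t) + 4*t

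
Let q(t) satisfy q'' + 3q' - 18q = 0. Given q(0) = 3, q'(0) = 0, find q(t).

Characteristic equation r² + 3r - 18 = 0 factors as (r - 3)(r + 6) = 0, so r = 3, -6.
Hence q_h = C1*exp(3*t) + C2*exp(-6*t).
Apply the initial conditions: q(0) = C1 + C2 = 3 and q'(0) = -6*C2 + 3*C1 = 0. Solving gives C1 = 2, C2 = 1.

q = 2*exp(3*t) + exp(-6*t)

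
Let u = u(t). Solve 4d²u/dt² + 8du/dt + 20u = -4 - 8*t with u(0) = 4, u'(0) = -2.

u = -1/25 - 2*t/5 + 61*exp(-t)*sin(2*t)/50 + 101*cos(2*t)*exp(-t)/25

Divide through by 4: u'' + 2u' + 5u = -1 - 2*t.
Characteristic equation r² + 2r + 5 = 0 has discriminant (2)² - 4·(5) = -16 < 0, so r = -1 ± 2i.
Hence u_h = C1*cos(2*t)*exp(-t) + C2*exp(-t)*sin(2*t).
For the particular solution try u_p = A0 + A1*t. Substituting and matching coefficients of each power of t gives A0 = -1/25, A1 = -2/5, so u_p = -1/25 - 2*t/5.
General solution: u = -1/25 - 2*t/5 + C1*cos(2*t)*exp(-t) + C2*exp(-t)*sin(2*t).
Apply the initial conditions: u(0) = -1/25 + C1 = 4 and u'(0) = -2/5 - C1 + 2*C2 = -2. Solving gives C1 = 101/25, C2 = 61/50.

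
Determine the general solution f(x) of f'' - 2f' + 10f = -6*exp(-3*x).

Characteristic equation r² - 2r + 10 = 0 has discriminant (-2)² - 4·(10) = -36 < 0, so r = 1 ± 3i.
Hence f_h = C1*cos(3*x)*exp(x) + C2*exp(x)*sin(3*x).
Try f_p = A*exp(-3*x). Substituting into the equation and dividing by exp(-3*x) gives A = -6/25, so f_p = -6*exp(-3*x)/25.

f = -6*exp(-3*x)/25 + C1*cos(3*x)*exp(x) + C2*exp(x)*sin(3*x)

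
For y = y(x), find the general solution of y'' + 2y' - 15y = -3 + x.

Characteristic equation r² + 2r - 15 = 0 factors as (r - 3)(r + 5) = 0, so r = 3, -5.
Hence y_h = C1*exp(3*x) + C2*exp(-5*x).
For the particular solution try y_p = A0 + A1*x. Substituting and matching coefficients of each power of x gives A0 = 43/225, A1 = -1/15, so y_p = 43/225 - x/15.

y = 43/225 - x/15 + C1*exp(3*x) + C2*exp(-5*x)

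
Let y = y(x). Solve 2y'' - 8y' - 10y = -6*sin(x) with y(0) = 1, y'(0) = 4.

Divide through by 2: y'' - 4y' - 5y = -3*sin(x).
Characteristic equation r² - 4r - 5 = 0 factors as (r - 5)(r + 1) = 0, so r = 5, -1.
Hence y_h = C1*exp(5*x) + C2*exp(-x).
Try y_p = A*cos(x) + B*sin(x). Substituting and equating the coefficients of cos(x) and sin(x) gives A = -3/13, B = 9/26, so y_p = -3*cos(x)/13 + 9*sin(x)/26.
General solution: y = -3*cos(x)/13 + 9*sin(x)/26 + C1*exp(5*x) + C2*exp(-x).
Apply the initial conditions: y(0) = -3/13 + C1 + C2 = 1 and y'(0) = 9/26 - C2 + 5*C1 = 4. Solving gives C1 = 127/156, C2 = 5/12.

y = -3*cos(x)/13 + 5*exp(-x)/12 + 9*sin(x)/26 + 127*exp(5*x)/156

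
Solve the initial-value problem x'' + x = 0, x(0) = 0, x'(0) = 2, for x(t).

x = 2*sin(t)

Characteristic equation r² + 1 = 0 has discriminant (0)² - 4·(1) = -4 < 0, so r = ± i.
Hence x_h = C1*cos(t) + C2*sin(t).
Apply the initial conditions: x(0) = C1 = 0 and x'(0) = C2 = 2. Solving gives C1 = 0, C2 = 2.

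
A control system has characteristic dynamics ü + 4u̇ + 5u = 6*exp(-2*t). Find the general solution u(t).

Characteristic equation r² + 4r + 5 = 0 has discriminant (4)² - 4·(5) = -4 < 0, so r = -2 ± i.
Hence u_h = C1*cos(t)*exp(-2*t) + C2*exp(-2*t)*sin(t).
Try u_p = A*exp(-2*t). Substituting into the equation and dividing by exp(-2*t) gives A = 6, so u_p = 6*exp(-2*t).

u = 6*exp(-2*t) + C1*cos(t)*exp(-2*t) + C2*exp(-2*t)*sin(t)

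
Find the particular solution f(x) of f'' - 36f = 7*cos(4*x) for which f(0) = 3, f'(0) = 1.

f = -7*cos(4*x)/52 + 463*exp(-6*x)/312 + 515*exp(6*x)/312

Characteristic equation r² - 36 = 0 factors as (r - 6)(r + 6) = 0, so r = 6, -6.
Hence f_h = C1*exp(6*x) + C2*exp(-6*x).
Try f_p = A*cos(4*x) + B*sin(4*x). Substituting and equating the coefficients of cos(4x) and sin(4x) gives A = -7/52, B = 0, so f_p = -7*cos(4*x)/52.
General solution: f = -7*cos(4*x)/52 + C1*exp(6*x) + C2*exp(-6*x).
Apply the initial conditions: f(0) = -7/52 + C1 + C2 = 3 and f'(0) = -6*C2 + 6*C1 = 1. Solving gives C1 = 515/312, C2 = 463/312.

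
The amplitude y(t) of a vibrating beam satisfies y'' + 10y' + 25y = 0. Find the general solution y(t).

y = C1*exp(-5*t) + C2*t*exp(-5*t)

Characteristic equation r² + 10r + 25 = 0 has discriminant (10)² - 4·(25) = 0, so r = -5 is a repeated root.
Hence y_h = (C1 + C2*t)*exp(-5*t).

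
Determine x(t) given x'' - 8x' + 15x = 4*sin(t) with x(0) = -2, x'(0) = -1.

x = -47*exp(3*t)/10 + 8*cos(t)/65 + 14*sin(t)/65 + 67*exp(5*t)/26

Characteristic equation r² - 8r + 15 = 0 factors as (r - 3)(r - 5) = 0, so r = 3, 5.
Hence x_h = C1*exp(3*t) + C2*exp(5*t).
Try x_p = A*cos(t) + B*sin(t). Substituting and equating the coefficients of cos(t) and sin(t) gives A = 8/65, B = 14/65, so x_p = 8*cos(t)/65 + 14*sin(t)/65.
General solution: x = 8*cos(t)/65 + 14*sin(t)/65 + C1*exp(3*t) + C2*exp(5*t).
Apply the initial conditions: x(0) = 8/65 + C1 + C2 = -2 and x'(0) = 14/65 + 3*C1 + 5*C2 = -1. Solving gives C1 = -47/10, C2 = 67/26.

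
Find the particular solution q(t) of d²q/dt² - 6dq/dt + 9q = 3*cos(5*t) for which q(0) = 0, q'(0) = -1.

q = -45*sin(5*t)/578 - 12*cos(5*t)/289 + 12*exp(3*t)/289 - 25*t*exp(3*t)/34

Characteristic equation r² - 6r + 9 = 0 has discriminant (-6)² - 4·(9) = 0, so r = 3 is a repeated root.
Hence q_h = (C1 + C2*t)*exp(3*t).
Try q_p = A*cos(5*t) + B*sin(5*t). Substituting and equating the coefficients of cos(5t) and sin(5t) gives A = -12/289, B = -45/578, so q_p = -45*sin(5*t)/578 - 12*cos(5*t)/289.
General solution: q = -45*sin(5*t)/578 - 12*cos(5*t)/289 + C1*exp(3*t) + C2*t*exp(3*t).
Apply the initial conditions: q(0) = -12/289 + C1 = 0 and q'(0) = -225/578 + C2 + 3*C1 = -1. Solving gives C1 = 12/289, C2 = -25/34.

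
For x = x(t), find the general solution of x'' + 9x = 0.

Characteristic equation r² + 9 = 0 has discriminant (0)² - 4·(9) = -36 < 0, so r = ± 3i.
Hence x_h = C1*cos(3*t) + C2*sin(3*t).

x = C1*cos(3*t) + C2*sin(3*t)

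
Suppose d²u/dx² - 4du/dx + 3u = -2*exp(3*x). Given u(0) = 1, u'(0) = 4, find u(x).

u = -exp(x) + 2*exp(3*x) - x*exp(3*x)

Characteristic equation r² - 4r + 3 = 0 factors as (r - 3)(r - 1) = 0, so r = 3, 1.
Hence u_h = C1*exp(3*x) + C2*exp(x).
Since exp(3*x) solves the homogeneous equation (r = 3 is a root of multiplicity 1), multiply the trial by x. Try u_p = A*x*exp(3*x). Substituting into the equation and dividing by exp(3*x) gives A = -1, so u_p = -x*exp(3*x).
General solution: u = C1*exp(3*x) + C2*exp(x) - x*exp(3*x).
Apply the initial conditions: u(0) = C1 + C2 = 1 and u'(0) = -1 + C2 + 3*C1 = 4. Solving gives C1 = 2, C2 = -1.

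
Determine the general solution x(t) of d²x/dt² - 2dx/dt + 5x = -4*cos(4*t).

Characteristic equation r² - 2r + 5 = 0 has discriminant (-2)² - 4·(5) = -16 < 0, so r = 1 ± 2i.
Hence x_h = C1*cos(2*t)*exp(t) + C2*exp(t)*sin(2*t).
Try x_p = A*cos(4*t) + B*sin(4*t). Substituting and equating the coefficients of cos(4t) and sin(4t) gives A = 44/185, B = 32/185, so x_p = 32*sin(4*t)/185 + 44*cos(4*t)/185.

x = 32*sin(4*t)/185 + 44*cos(4*t)/185 + C1*cos(2*t)*exp(t) + C2*exp(t)*sin(2*t)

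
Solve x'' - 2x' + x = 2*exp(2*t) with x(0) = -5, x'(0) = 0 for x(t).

Characteristic equation r² - 2r + 1 = 0 has discriminant (-2)² - 4·(1) = 0, so r = 1 is a repeated root.
Hence x_h = (C1 + C2*t)*exp(t).
Try x_p = A*exp(2*t). Substituting into the equation and dividing by exp(2*t) gives A = 2, so x_p = 2*exp(2*t).
General solution: x = 2*exp(2*t) + C1*exp(t) + C2*t*exp(t).
Apply the initial conditions: x(0) = 2 + C1 = -5 and x'(0) = 4 + C1 + C2 = 0. Solving gives C1 = -7, C2 = 3.

x = -7*exp(t) + 2*exp(2*t) + 3*t*exp(t)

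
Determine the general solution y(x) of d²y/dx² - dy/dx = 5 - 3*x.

Characteristic equation r² - r = 0 factors as (r - 1)r = 0, so r = 1, 0.
Hence y_h = C1*exp(x) + C2.
Since 0 is a characteristic root (multiplicity 1), multiply the polynomial trial by x: try y_p = x*(A0 + A1*x). Substituting and matching coefficients of each power of x gives A0 = -2, A1 = 3/2, so y_p = -2*x + 3*x^2/2.

y = C2 - 2*x + 3*x**2/2 + C1*exp(x)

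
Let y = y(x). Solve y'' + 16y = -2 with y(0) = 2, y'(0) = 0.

Characteristic equation r² + 16 = 0 has discriminant (0)² - 4·(16) = -64 < 0, so r = ± 4i.
Hence y_h = C1*cos(4*x) + C2*sin(4*x).
For the particular solution try y_p = A0. Substituting and matching coefficients of each power of x gives A0 = -1/8, so y_p = -1/8.
General solution: y = -1/8 + C1*cos(4*x) + C2*sin(4*x).
Apply the initial conditions: y(0) = -1/8 + C1 = 2 and y'(0) = 4*C2 = 0. Solving gives C1 = 17/8, C2 = 0.

y = -1/8 + 17*cos(4*x)/8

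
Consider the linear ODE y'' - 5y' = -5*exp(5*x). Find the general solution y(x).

Characteristic equation r² - 5r = 0 factors as (r - 5)r = 0, so r = 5, 0.
Hence y_h = C1*exp(5*x) + C2.
Since exp(5*x) solves the homogeneous equation (r = 5 is a root of multiplicity 1), multiply the trial by x. Try y_p = A*x*exp(5*x). Substituting into the equation and dividing by exp(5*x) gives A = -1, so y_p = -x*exp(5*x).

y = C2 + C1*exp(5*x) - x*exp(5*x)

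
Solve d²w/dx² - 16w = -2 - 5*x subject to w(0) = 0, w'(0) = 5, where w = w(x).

w = 1/8 - 83*exp(-4*x)/128 + 5*x/16 + 67*exp(4*x)/128

Characteristic equation r² - 16 = 0 factors as (r - 4)(r + 4) = 0, so r = 4, -4.
Hence w_h = C1*exp(4*x) + C2*exp(-4*x).
For the particular solution try w_p = A0 + A1*x. Substituting and matching coefficients of each power of x gives A0 = 1/8, A1 = 5/16, so w_p = 1/8 + 5*x/16.
General solution: w = 1/8 + 5*x/16 + C1*exp(4*x) + C2*exp(-4*x).
Apply the initial conditions: w(0) = 1/8 + C1 + C2 = 0 and w'(0) = 5/16 - 4*C2 + 4*C1 = 5. Solving gives C1 = 67/128, C2 = -83/128.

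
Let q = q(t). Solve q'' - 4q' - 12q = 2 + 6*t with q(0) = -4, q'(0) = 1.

Characteristic equation r² - 4r - 12 = 0 factors as (r - 6)(r + 2) = 0, so r = 6, -2.
Hence q_h = C1*exp(6*t) + C2*exp(-2*t).
For the particular solution try q_p = A0 + A1*t. Substituting and matching coefficients of each power of t gives A0 = 0, A1 = -1/2, so q_p = -t/2.
General solution: q = -t/2 + C1*exp(6*t) + C2*exp(-2*t).
Apply the initial conditions: q(0) = C1 + C2 = -4 and q'(0) = -1/2 - 2*C2 + 6*C1 = 1. Solving gives C1 = -13/16, C2 = -51/16.

q = -51*exp(-2*t)/16 - 13*exp(6*t)/16 - t/2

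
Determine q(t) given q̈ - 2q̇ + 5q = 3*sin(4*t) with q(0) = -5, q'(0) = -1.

q = -33*sin(4*t)/185 + 24*cos(4*t)/185 - 949*cos(2*t)*exp(t)/185 + 448*exp(t)*sin(2*t)/185

Characteristic equation r² - 2r + 5 = 0 has discriminant (-2)² - 4·(5) = -16 < 0, so r = 1 ± 2i.
Hence q_h = C1*cos(2*t)*exp(t) + C2*exp(t)*sin(2*t).
Try q_p = A*cos(4*t) + B*sin(4*t). Substituting and equating the coefficients of cos(4t) and sin(4t) gives A = 24/185, B = -33/185, so q_p = -33*sin(4*t)/185 + 24*cos(4*t)/185.
General solution: q = -33*sin(4*t)/185 + 24*cos(4*t)/185 + C1*cos(2*t)*exp(t) + C2*exp(t)*sin(2*t).
Apply the initial conditions: q(0) = 24/185 + C1 = -5 and q'(0) = -132/185 + C1 + 2*C2 = -1. Solving gives C1 = -949/185, C2 = 448/185.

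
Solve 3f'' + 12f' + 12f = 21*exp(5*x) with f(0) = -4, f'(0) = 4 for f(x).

Divide through by 3: f'' + 4f' + 4f = 7*exp(5*x).
Characteristic equation r² + 4r + 4 = 0 has discriminant (4)² - 4·(4) = 0, so r = -2 is a repeated root.
Hence f_h = (C1 + C2*x)*exp(-2*x).
Try f_p = A*exp(5*x). Substituting into the equation and dividing by exp(5*x) gives A = 1/7, so f_p = exp(5*x)/7.
General solution: f = exp(5*x)/7 + C1*exp(-2*x) + C2*x*exp(-2*x).
Apply the initial conditions: f(0) = 1/7 + C1 = -4 and f'(0) = 5/7 + C2 - 2*C1 = 4. Solving gives C1 = -29/7, C2 = -5.

f = -29*exp(-2*x)/7 + exp(5*x)/7 - 5*x*exp(-2*x)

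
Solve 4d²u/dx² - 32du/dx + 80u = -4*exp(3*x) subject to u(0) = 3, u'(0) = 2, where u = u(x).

u = -exp(3*x)/5 - 51*exp(4*x)*sin(2*x)/10 + 16*cos(2*x)*exp(4*x)/5

Divide through by 4: u'' - 8u' + 20u = -exp(3*x).
Characteristic equation r² - 8r + 20 = 0 has discriminant (-8)² - 4·(20) = -16 < 0, so r = 4 ± 2i.
Hence u_h = C1*cos(2*x)*exp(4*x) + C2*exp(4*x)*sin(2*x).
Try u_p = A*exp(3*x). Substituting into the equation and dividing by exp(3*x) gives A = -1/5, so u_p = -exp(3*x)/5.
General solution: u = -exp(3*x)/5 + C1*cos(2*x)*exp(4*x) + C2*exp(4*x)*sin(2*x).
Apply the initial conditions: u(0) = -1/5 + C1 = 3 and u'(0) = -3/5 + 2*C2 + 4*C1 = 2. Solving gives C1 = 16/5, C2 = -51/10.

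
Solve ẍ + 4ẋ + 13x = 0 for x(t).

Characteristic equation r² + 4r + 13 = 0 has discriminant (4)² - 4·(13) = -36 < 0, so r = -2 ± 3i.
Hence x_h = C1*cos(3*t)*exp(-2*t) + C2*exp(-2*t)*sin(3*t).

x = C1*cos(3*t)*exp(-2*t) + C2*exp(-2*t)*sin(3*t)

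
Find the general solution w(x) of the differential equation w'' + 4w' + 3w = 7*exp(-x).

Characteristic equation r² + 4r + 3 = 0 factors as (r + 1)(r + 3) = 0, so r = -1, -3.
Hence w_h = C1*exp(-x) + C2*exp(-3*x).
Since exp(-x) solves the homogeneous equation (r = -1 is a root of multiplicity 1), multiply the trial by x. Try w_p = A*x*exp(-x). Substituting into the equation and dividing by exp(-x) gives A = 7/2, so w_p = 7*x*exp(-x)/2.

w = C1*exp(-x) + C2*exp(-3*x) + 7*x*exp(-x)/2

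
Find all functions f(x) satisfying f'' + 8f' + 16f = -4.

f = -1/4 + C1*exp(-4*x) + C2*x*exp(-4*x)

Characteristic equation r² + 8r + 16 = 0 has discriminant (8)² - 4·(16) = 0, so r = -4 is a repeated root.
Hence f_h = (C1 + C2*x)*exp(-4*x).
For the particular solution try f_p = A0. Substituting and matching coefficients of each power of x gives A0 = -1/4, so f_p = -1/4.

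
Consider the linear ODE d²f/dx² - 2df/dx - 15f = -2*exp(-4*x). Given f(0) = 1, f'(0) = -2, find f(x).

f = -2*exp(-4*x)/9 + 7*exp(5*x)/72 + 9*exp(-3*x)/8

Characteristic equation r² - 2r - 15 = 0 factors as (r + 3)(r - 5) = 0, so r = -3, 5.
Hence f_h = C1*exp(-3*x) + C2*exp(5*x).
Try f_p = A*exp(-4*x). Substituting into the equation and dividing by exp(-4*x) gives A = -2/9, so f_p = -2*exp(-4*x)/9.
General solution: f = -2*exp(-4*x)/9 + C1*exp(-3*x) + C2*exp(5*x).
Apply the initial conditions: f(0) = -2/9 + C1 + C2 = 1 and f'(0) = 8/9 - 3*C1 + 5*C2 = -2. Solving gives C1 = 9/8, C2 = 7/72.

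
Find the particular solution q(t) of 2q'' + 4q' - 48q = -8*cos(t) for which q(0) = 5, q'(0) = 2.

Divide through by 2: q'' + 2q' - 24q = -4*cos(t).
Characteristic equation r² + 2r - 24 = 0 factors as (r - 4)(r + 6) = 0, so r = 4, -6.
Hence q_h = C1*exp(4*t) + C2*exp(-6*t).
Try q_p = A*cos(t) + B*sin(t). Substituting and equating the coefficients of cos(t) and sin(t) gives A = 100/629, B = -8/629, so q_p = -8*sin(t)/629 + 100*cos(t)/629.
General solution: q = -8*sin(t)/629 + 100*cos(t)/629 + C1*exp(4*t) + C2*exp(-6*t).
Apply the initial conditions: q(0) = 100/629 + C1 + C2 = 5 and q'(0) = -8/629 - 6*C2 + 4*C1 = 2. Solving gives C1 = 264/85, C2 = 321/185.

q = -8*sin(t)/629 + 100*cos(t)/629 + 264*exp(4*t)/85 + 321*exp(-6*t)/185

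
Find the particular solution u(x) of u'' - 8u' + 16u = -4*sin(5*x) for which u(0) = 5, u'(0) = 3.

Characteristic equation r² - 8r + 16 = 0 has discriminant (-8)² - 4·(16) = 0, so r = 4 is a repeated root.
Hence u_h = (C1 + C2*x)*exp(4*x).
Try u_p = A*cos(5*x) + B*sin(5*x). Substituting and equating the coefficients of cos(5x) and sin(5x) gives A = -160/1681, B = 36/1681, so u_p = -160*cos(5*x)/1681 + 36*sin(5*x)/1681.
General solution: u = -160*cos(5*x)/1681 + 36*sin(5*x)/1681 + C1*exp(4*x) + C2*x*exp(4*x).
Apply the initial conditions: u(0) = -160/1681 + C1 = 5 and u'(0) = 180/1681 + C2 + 4*C1 = 3. Solving gives C1 = 8565/1681, C2 = -717/41.

u = -160*cos(5*x)/1681 + 36*sin(5*x)/1681 + 8565*exp(4*x)/1681 - 717*x*exp(4*x)/41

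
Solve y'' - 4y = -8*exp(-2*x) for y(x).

y = C1*exp(2*x) + C2*exp(-2*x) + 2*x*exp(-2*x)

Characteristic equation r² - 4 = 0 factors as (r - 2)(r + 2) = 0, so r = 2, -2.
Hence y_h = C1*exp(2*x) + C2*exp(-2*x).
Since exp(-2*x) solves the homogeneous equation (r = -2 is a root of multiplicity 1), multiply the trial by x. Try y_p = A*x*exp(-2*x). Substituting into the equation and dividing by exp(-2*x) gives A = 2, so y_p = 2*x*exp(-2*x).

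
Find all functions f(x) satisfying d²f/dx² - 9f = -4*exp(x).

Characteristic equation r² - 9 = 0 factors as (r + 3)(r - 3) = 0, so r = -3, 3.
Hence f_h = C1*exp(-3*x) + C2*exp(3*x).
Try f_p = A*exp(x). Substituting into the equation and dividing by exp(x) gives A = 1/2, so f_p = exp(x)/2.

f = exp(x)/2 + C1*exp(-3*x) + C2*exp(3*x)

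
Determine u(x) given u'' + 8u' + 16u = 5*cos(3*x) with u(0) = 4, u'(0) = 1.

Characteristic equation r² + 8r + 16 = 0 has discriminant (8)² - 4·(16) = 0, so r = -4 is a repeated root.
Hence u_h = (C1 + C2*x)*exp(-4*x).
Try u_p = A*cos(3*x) + B*sin(3*x). Substituting and equating the coefficients of cos(3x) and sin(3x) gives A = 7/125, B = 24/125, so u_p = 7*cos(3*x)/125 + 24*sin(3*x)/125.
General solution: u = 7*cos(3*x)/125 + 24*sin(3*x)/125 + C1*exp(-4*x) + C2*x*exp(-4*x).
Apply the initial conditions: u(0) = 7/125 + C1 = 4 and u'(0) = 72/125 + C2 - 4*C1 = 1. Solving gives C1 = 493/125, C2 = 81/5.

u = 7*cos(3*x)/125 + 24*sin(3*x)/125 + 493*exp(-4*x)/125 + 81*x*exp(-4*x)/5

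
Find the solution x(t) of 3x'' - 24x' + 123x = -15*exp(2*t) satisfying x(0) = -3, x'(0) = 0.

x = -5*exp(2*t)/29 - 82*cos(5*t)*exp(4*t)/29 + 338*exp(4*t)*sin(5*t)/145

Divide through by 3: x'' - 8x' + 41x = -5*exp(2*t).
Characteristic equation r² - 8r + 41 = 0 has discriminant (-8)² - 4·(41) = -100 < 0, so r = 4 ± 5i.
Hence x_h = C1*cos(5*t)*exp(4*t) + C2*exp(4*t)*sin(5*t).
Try x_p = A*exp(2*t). Substituting into the equation and dividing by exp(2*t) gives A = -5/29, so x_p = -5*exp(2*t)/29.
General solution: x = -5*exp(2*t)/29 + C1*cos(5*t)*exp(4*t) + C2*exp(4*t)*sin(5*t).
Apply the initial conditions: x(0) = -5/29 + C1 = -3 and x'(0) = -10/29 + 4*C1 + 5*C2 = 0. Solving gives C1 = -82/29, C2 = 338/145.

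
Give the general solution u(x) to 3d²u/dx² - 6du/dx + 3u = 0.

u = C1*exp(x) + C2*x*exp(x)

Divide through by 3: u'' - 2u' + u = 0.
Characteristic equation r² - 2r + 1 = 0 has discriminant (-2)² - 4·(1) = 0, so r = 1 is a repeated root.
Hence u_h = (C1 + C2*x)*exp(x).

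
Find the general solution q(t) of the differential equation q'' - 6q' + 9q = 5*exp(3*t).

q = C1*exp(3*t) + 5*t**2*exp(3*t)/2 + C2*t*exp(3*t)

Characteristic equation r² - 6r + 9 = 0 has discriminant (-6)² - 4·(9) = 0, so r = 3 is a repeated root.
Hence q_h = (C1 + C2*t)*exp(3*t).
Since exp(3*t) solves the homogeneous equation (r = 3 is a root of multiplicity 2), multiply the trial by t^2. Try q_p = A*t^2*exp(3*t). Substituting into the equation and dividing by exp(3*t) gives A = 5/2, so q_p = 5*t^2*exp(3*t)/2.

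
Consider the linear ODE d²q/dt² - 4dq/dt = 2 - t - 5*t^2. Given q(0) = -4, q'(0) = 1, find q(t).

Characteristic equation r² - 4r = 0 factors as (r - 4)r = 0, so r = 4, 0.
Hence q_h = C1*exp(4*t) + C2.
Since 0 is a characteristic root (multiplicity 1), multiply the polynomial trial by t: try q_p = t*(A0 + A1*t + A2*t^2). Substituting and matching coefficients of each power of t gives A0 = -9/32, A1 = 7/16, A2 = 5/12, so q_p = -9*t/32 + 5*t^3/12 + 7*t^2/16.
General solution: q = C2 - 9*t/32 + 5*t^3/12 + 7*t^2/16 + C1*exp(4*t).
Apply the initial conditions: q(0) = C1 + C2 = -4 and q'(0) = -9/32 + 4*C1 = 1. Solving gives C1 = 41/128, C2 = -553/128.

q = -553/128 - 9*t/32 + 5*t**3/12 + 7*t**2/16 + 41*exp(4*t)/128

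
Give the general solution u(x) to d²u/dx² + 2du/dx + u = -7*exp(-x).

u = C1*exp(-x) - 7*x**2*exp(-x)/2 + C2*x*exp(-x)

Characteristic equation r² + 2r + 1 = 0 has discriminant (2)² - 4·(1) = 0, so r = -1 is a repeated root.
Hence u_h = (C1 + C2*x)*exp(-x).
Since exp(-x) solves the homogeneous equation (r = -1 is a root of multiplicity 2), multiply the trial by x^2. Try u_p = A*x^2*exp(-x). Substituting into the equation and dividing by exp(-x) gives A = -7/2, so u_p = -7*x^2*exp(-x)/2.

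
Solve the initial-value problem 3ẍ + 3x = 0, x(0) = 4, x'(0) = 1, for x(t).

Divide through by 3: x'' + x = 0.
Characteristic equation r² + 1 = 0 has discriminant (0)² - 4·(1) = -4 < 0, so r = ± i.
Hence x_h = C1*cos(t) + C2*sin(t).
Apply the initial conditions: x(0) = C1 = 4 and x'(0) = C2 = 1. Solving gives C1 = 4, C2 = 1.

x = 4*cos(t) + sin(t)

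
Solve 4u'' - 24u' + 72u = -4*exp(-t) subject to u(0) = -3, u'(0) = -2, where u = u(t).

u = -exp(-t)/25 - 74*cos(3*t)*exp(3*t)/25 + 57*exp(3*t)*sin(3*t)/25

Divide through by 4: u'' - 6u' + 18u = -exp(-t).
Characteristic equation r² - 6r + 18 = 0 has discriminant (-6)² - 4·(18) = -36 < 0, so r = 3 ± 3i.
Hence u_h = C1*cos(3*t)*exp(3*t) + C2*exp(3*t)*sin(3*t).
Try u_p = A*exp(-t). Substituting into the equation and dividing by exp(-t) gives A = -1/25, so u_p = -exp(-t)/25.
General solution: u = -exp(-t)/25 + C1*cos(3*t)*exp(3*t) + C2*exp(3*t)*sin(3*t).
Apply the initial conditions: u(0) = -1/25 + C1 = -3 and u'(0) = 1/25 + 3*C1 + 3*C2 = -2. Solving gives C1 = -74/25, C2 = 57/25.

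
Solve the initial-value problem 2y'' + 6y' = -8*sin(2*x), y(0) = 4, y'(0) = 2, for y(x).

y = 4 - 6*exp(-3*x)/13 + 4*sin(2*x)/13 + 6*cos(2*x)/13

Divide through by 2: y'' + 3y' = -4*sin(2*x).
Characteristic equation r² + 3r = 0 factors as (r + 3)r = 0, so r = -3, 0.
Hence y_h = C1*exp(-3*x) + C2.
Try y_p = A*cos(2*x) + B*sin(2*x). Substituting and equating the coefficients of cos(2x) and sin(2x) gives A = 6/13, B = 4/13, so y_p = 4*sin(2*x)/13 + 6*cos(2*x)/13.
General solution: y = C2 + 4*sin(2*x)/13 + 6*cos(2*x)/13 + C1*exp(-3*x).
Apply the initial conditions: y(0) = 6/13 + C1 + C2 = 4 and y'(0) = 8/13 - 3*C1 = 2. Solving gives C1 = -6/13, C2 = 4.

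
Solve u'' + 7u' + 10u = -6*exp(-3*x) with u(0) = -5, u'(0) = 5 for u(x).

u = 3*exp(-3*x) - 26*exp(-2*x)/3 + 2*exp(-5*x)/3

Characteristic equation r² + 7r + 10 = 0 factors as (r + 5)(r + 2) = 0, so r = -5, -2.
Hence u_h = C1*exp(-5*x) + C2*exp(-2*x).
Try u_p = A*exp(-3*x). Substituting into the equation and dividing by exp(-3*x) gives A = 3, so u_p = 3*exp(-3*x).
General solution: u = 3*exp(-3*x) + C1*exp(-5*x) + C2*exp(-2*x).
Apply the initial conditions: u(0) = 3 + C1 + C2 = -5 and u'(0) = -9 - 5*C1 - 2*C2 = 5. Solving gives C1 = 2/3, C2 = -26/3.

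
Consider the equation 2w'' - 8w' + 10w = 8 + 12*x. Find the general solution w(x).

Divide through by 2: w'' - 4w' + 5w = 4 + 6*x.
Characteristic equation r² - 4r + 5 = 0 has discriminant (-4)² - 4·(5) = -4 < 0, so r = 2 ± i.
Hence w_h = C1*cos(x)*exp(2*x) + C2*exp(2*x)*sin(x).
For the particular solution try w_p = A0 + A1*x. Substituting and matching coefficients of each power of x gives A0 = 44/25, A1 = 6/5, so w_p = 44/25 + 6*x/5.

w = 44/25 + 6*x/5 + C1*cos(x)*exp(2*x) + C2*exp(2*x)*sin(x)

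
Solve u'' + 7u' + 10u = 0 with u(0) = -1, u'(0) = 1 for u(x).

u = -4*exp(-2*x)/3 + exp(-5*x)/3

Characteristic equation r² + 7r + 10 = 0 factors as (r + 2)(r + 5) = 0, so r = -2, -5.
Hence u_h = C1*exp(-2*x) + C2*exp(-5*x).
Apply the initial conditions: u(0) = C1 + C2 = -1 and u'(0) = -5*C2 - 2*C1 = 1. Solving gives C1 = -4/3, C2 = 1/3.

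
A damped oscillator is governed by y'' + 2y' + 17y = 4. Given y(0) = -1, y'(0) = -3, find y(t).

Characteristic equation r² + 2r + 17 = 0 has discriminant (2)² - 4·(17) = -64 < 0, so r = -1 ± 4i.
Hence y_h = C1*cos(4*t)*exp(-t) + C2*exp(-t)*sin(4*t).
For the particular solution try y_p = A0. Substituting and matching coefficients of each power of t gives A0 = 4/17, so y_p = 4/17.
General solution: y = 4/17 + C1*cos(4*t)*exp(-t) + C2*exp(-t)*sin(4*t).
Apply the initial conditions: y(0) = 4/17 + C1 = -1 and y'(0) = -C1 + 4*C2 = -3. Solving gives C1 = -21/17, C2 = -18/17.

y = 4/17 - 21*cos(4*t)*exp(-t)/17 - 18*exp(-t)*sin(4*t)/17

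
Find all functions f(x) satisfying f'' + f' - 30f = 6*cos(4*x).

Characteristic equation r² + r - 30 = 0 factors as (r - 5)(r + 6) = 0, so r = 5, -6.
Hence f_h = C1*exp(5*x) + C2*exp(-6*x).
Try f_p = A*cos(4*x) + B*sin(4*x). Substituting and equating the coefficients of cos(4x) and sin(4x) gives A = -69/533, B = 6/533, so f_p = -69*cos(4*x)/533 + 6*sin(4*x)/533.

f = -69*cos(4*x)/533 + 6*sin(4*x)/533 + C1*exp(5*x) + C2*exp(-6*x)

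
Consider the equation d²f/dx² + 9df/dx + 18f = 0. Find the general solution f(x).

Characteristic equation r² + 9r + 18 = 0 factors as (r + 3)(r + 6) = 0, so r = -3, -6.
Hence f_h = C1*exp(-3*x) + C2*exp(-6*x).

f = C1*exp(-3*x) + C2*exp(-6*x)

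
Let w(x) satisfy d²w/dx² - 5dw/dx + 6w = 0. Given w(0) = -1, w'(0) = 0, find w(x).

w = -3*exp(2*x) + 2*exp(3*x)

Characteristic equation r² - 5r + 6 = 0 factors as (r - 2)(r - 3) = 0, so r = 2, 3.
Hence w_h = C1*exp(2*x) + C2*exp(3*x).
Apply the initial conditions: w(0) = C1 + C2 = -1 and w'(0) = 2*C1 + 3*C2 = 0. Solving gives C1 = -3, C2 = 2.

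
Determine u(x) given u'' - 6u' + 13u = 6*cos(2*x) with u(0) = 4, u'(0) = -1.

u = -8*sin(2*x)/25 + 6*cos(2*x)/25 - 291*exp(3*x)*sin(2*x)/50 + 94*cos(2*x)*exp(3*x)/25

Characteristic equation r² - 6r + 13 = 0 has discriminant (-6)² - 4·(13) = -16 < 0, so r = 3 ± 2i.
Hence u_h = C1*cos(2*x)*exp(3*x) + C2*exp(3*x)*sin(2*x).
Try u_p = A*cos(2*x) + B*sin(2*x). Substituting and equating the coefficients of cos(2x) and sin(2x) gives A = 6/25, B = -8/25, so u_p = -8*sin(2*x)/25 + 6*cos(2*x)/25.
General solution: u = -8*sin(2*x)/25 + 6*cos(2*x)/25 + C1*cos(2*x)*exp(3*x) + C2*exp(3*x)*sin(2*x).
Apply the initial conditions: u(0) = 6/25 + C1 = 4 and u'(0) = -16/25 + 2*C2 + 3*C1 = -1. Solving gives C1 = 94/25, C2 = -291/50.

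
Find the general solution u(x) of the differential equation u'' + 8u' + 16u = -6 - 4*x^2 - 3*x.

u = -3/8 - x**2/4 + x/16 + C1*exp(-4*x) + C2*x*exp(-4*x)

Characteristic equation r² + 8r + 16 = 0 has discriminant (8)² - 4·(16) = 0, so r = -4 is a repeated root.
Hence u_h = (C1 + C2*x)*exp(-4*x).
For the particular solution try u_p = A0 + A1*x + A2*x^2. Substituting and matching coefficients of each power of x gives A0 = -3/8, A1 = 1/16, A2 = -1/4, so u_p = -3/8 - x^2/4 + x/16.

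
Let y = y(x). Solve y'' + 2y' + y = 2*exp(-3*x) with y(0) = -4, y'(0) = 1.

y = exp(-3*x)/2 - 9*exp(-x)/2 - 2*x*exp(-x)

Characteristic equation r² + 2r + 1 = 0 has discriminant (2)² - 4·(1) = 0, so r = -1 is a repeated root.
Hence y_h = (C1 + C2*x)*exp(-x).
Try y_p = A*exp(-3*x). Substituting into the equation and dividing by exp(-3*x) gives A = 1/2, so y_p = exp(-3*x)/2.
General solution: y = exp(-3*x)/2 + C1*exp(-x) + C2*x*exp(-x).
Apply the initial conditions: y(0) = 1/2 + C1 = -4 and y'(0) = -3/2 + C2 - C1 = 1. Solving gives C1 = -9/2, C2 = -2.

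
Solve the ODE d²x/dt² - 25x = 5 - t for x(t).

Characteristic equation r² - 25 = 0 factors as (r + 5)(r - 5) = 0, so r = -5, 5.
Hence x_h = C1*exp(-5*t) + C2*exp(5*t).
For the particular solution try x_p = A0 + A1*t. Substituting and matching coefficients of each power of t gives A0 = -1/5, A1 = 1/25, so x_p = -1/5 + t/25.

x = -1/5 + t/25 + C1*exp(-5*t) + C2*exp(5*t)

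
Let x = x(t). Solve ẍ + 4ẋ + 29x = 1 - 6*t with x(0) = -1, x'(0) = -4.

Characteristic equation r² + 4r + 29 = 0 has discriminant (4)² - 4·(29) = -100 < 0, so r = -2 ± 5i.
Hence x_h = C1*cos(5*t)*exp(-2*t) + C2*exp(-2*t)*sin(5*t).
For the particular solution try x_p = A0 + A1*t. Substituting and matching coefficients of each power of t gives A0 = 53/841, A1 = -6/29, so x_p = 53/841 - 6*t/29.
General solution: x = 53/841 - 6*t/29 + C1*cos(5*t)*exp(-2*t) + C2*exp(-2*t)*sin(5*t).
Apply the initial conditions: x(0) = 53/841 + C1 = -1 and x'(0) = -6/29 - 2*C1 + 5*C2 = -4. Solving gives C1 = -894/841, C2 = -4978/4205.

x = 53/841 - 6*t/29 - 4978*exp(-2*t)*sin(5*t)/4205 - 894*cos(5*t)*exp(-2*t)/841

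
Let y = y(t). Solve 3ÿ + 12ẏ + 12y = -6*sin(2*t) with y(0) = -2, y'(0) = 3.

Divide through by 3: y'' + 4y' + 4y = -2*sin(2*t).
Characteristic equation r² + 4r + 4 = 0 has discriminant (4)² - 4·(4) = 0, so r = -2 is a repeated root.
Hence y_h = (C1 + C2*t)*exp(-2*t).
Try y_p = A*cos(2*t) + B*sin(2*t). Substituting and equating the coefficients of cos(2t) and sin(2t) gives A = 1/4, B = 0, so y_p = cos(2*t)/4.
General solution: y = cos(2*t)/4 + C1*exp(-2*t) + C2*t*exp(-2*t).
Apply the initial conditions: y(0) = 1/4 + C1 = -2 and y'(0) = C2 - 2*C1 = 3. Solving gives C1 = -9/4, C2 = -3/2.

y = -9*exp(-2*t)/4 + cos(2*t)/4 - 3*t*exp(-2*t)/2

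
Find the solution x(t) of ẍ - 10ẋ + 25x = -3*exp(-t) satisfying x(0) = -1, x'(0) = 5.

Characteristic equation r² - 10r + 25 = 0 has discriminant (-10)² - 4·(25) = 0, so r = 5 is a repeated root.
Hence x_h = (C1 + C2*t)*exp(5*t).
Try x_p = A*exp(-t). Substituting into the equation and dividing by exp(-t) gives A = -1/12, so x_p = -exp(-t)/12.
General solution: x = -exp(-t)/12 + C1*exp(5*t) + C2*t*exp(5*t).
Apply the initial conditions: x(0) = -1/12 + C1 = -1 and x'(0) = 1/12 + C2 + 5*C1 = 5. Solving gives C1 = -11/12, C2 = 19/2.

x = -11*exp(5*t)/12 - exp(-t)/12 + 19*t*exp(5*t)/2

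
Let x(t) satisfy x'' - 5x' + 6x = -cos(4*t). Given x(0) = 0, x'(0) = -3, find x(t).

x = -78*exp(3*t)/25 + sin(4*t)/25 + cos(4*t)/50 + 31*exp(2*t)/10

Characteristic equation r² - 5r + 6 = 0 factors as (r - 2)(r - 3) = 0, so r = 2, 3.
Hence x_h = C1*exp(2*t) + C2*exp(3*t).
Try x_p = A*cos(4*t) + B*sin(4*t). Substituting and equating the coefficients of cos(4t) and sin(4t) gives A = 1/50, B = 1/25, so x_p = sin(4*t)/25 + cos(4*t)/50.
General solution: x = sin(4*t)/25 + cos(4*t)/50 + C1*exp(2*t) + C2*exp(3*t).
Apply the initial conditions: x(0) = 1/50 + C1 + C2 = 0 and x'(0) = 4/25 + 2*C1 + 3*C2 = -3. Solving gives C1 = 31/10, C2 = -78/25.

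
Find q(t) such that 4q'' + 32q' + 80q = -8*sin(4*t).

Divide through by 4: q'' + 8q' + 20q = -2*sin(4*t).
Characteristic equation r² + 8r + 20 = 0 has discriminant (8)² - 4·(20) = -16 < 0, so r = -4 ± 2i.
Hence q_h = C1*cos(2*t)*exp(-4*t) + C2*exp(-4*t)*sin(2*t).
Try q_p = A*cos(4*t) + B*sin(4*t). Substituting and equating the coefficients of cos(4t) and sin(4t) gives A = 4/65, B = -1/130, so q_p = -sin(4*t)/130 + 4*cos(4*t)/65.

q = -sin(4*t)/130 + 4*cos(4*t)/65 + C1*cos(2*t)*exp(-4*t) + C2*exp(-4*t)*sin(2*t)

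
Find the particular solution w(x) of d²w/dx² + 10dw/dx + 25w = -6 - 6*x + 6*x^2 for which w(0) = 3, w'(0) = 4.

Characteristic equation r² + 10r + 25 = 0 has discriminant (10)² - 4·(25) = 0, so r = -5 is a repeated root.
Hence w_h = (C1 + C2*x)*exp(-5*x).
For the particular solution try w_p = A0 + A1*x + A2*x^2. Substituting and matching coefficients of each power of x gives A0 = -54/625, A1 = -54/125, A2 = 6/25, so w_p = -54/625 - 54*x/125 + 6*x^2/25.
General solution: w = -54/625 - 54*x/125 + 6*x^2/25 + C1*exp(-5*x) + C2*x*exp(-5*x).
Apply the initial conditions: w(0) = -54/625 + C1 = 3 and w'(0) = -54/125 + C2 - 5*C1 = 4. Solving gives C1 = 1929/625, C2 = 2483/125.

w = -54/625 - 54*x/125 + 6*x**2/25 + 1929*exp(-5*x)/625 + 2483*x*exp(-5*x)/125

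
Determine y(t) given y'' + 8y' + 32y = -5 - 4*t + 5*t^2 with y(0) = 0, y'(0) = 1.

y = -59/512 - 13*t/64 + 5*t**2/32 + 59*cos(4*t)*exp(-4*t)/512 + 213*exp(-4*t)*sin(4*t)/512

Characteristic equation r² + 8r + 32 = 0 has discriminant (8)² - 4·(32) = -64 < 0, so r = -4 ± 4i.
Hence y_h = C1*cos(4*t)*exp(-4*t) + C2*exp(-4*t)*sin(4*t).
For the particular solution try y_p = A0 + A1*t + A2*t^2. Substituting and matching coefficients of each power of t gives A0 = -59/512, A1 = -13/64, A2 = 5/32, so y_p = -59/512 - 13*t/64 + 5*t^2/32.
General solution: y = -59/512 - 13*t/64 + 5*t^2/32 + C1*cos(4*t)*exp(-4*t) + C2*exp(-4*t)*sin(4*t).
Apply the initial conditions: y(0) = -59/512 + C1 = 0 and y'(0) = -13/64 - 4*C1 + 4*C2 = 1. Solving gives C1 = 59/512, C2 = 213/512.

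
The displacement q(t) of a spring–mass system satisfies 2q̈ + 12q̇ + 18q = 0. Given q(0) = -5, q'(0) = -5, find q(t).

q = -5*exp(-3*t) - 20*t*exp(-3*t)

Divide through by 2: q'' + 6q' + 9q = 0.
Characteristic equation r² + 6r + 9 = 0 has discriminant (6)² - 4·(9) = 0, so r = -3 is a repeated root.
Hence q_h = (C1 + C2*t)*exp(-3*t).
Apply the initial conditions: q(0) = C1 = -5 and q'(0) = C2 - 3*C1 = -5. Solving gives C1 = -5, C2 = -20.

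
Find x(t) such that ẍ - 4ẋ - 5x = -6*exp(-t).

Characteristic equation r² - 4r - 5 = 0 factors as (r - 5)(r + 1) = 0, so r = 5, -1.
Hence x_h = C1*exp(5*t) + C2*exp(-t).
Since exp(-t) solves the homogeneous equation (r = -1 is a root of multiplicity 1), multiply the trial by t. Try x_p = A*t*exp(-t). Substituting into the equation and dividing by exp(-t) gives A = 1, so x_p = t*exp(-t).

x = C1*exp(5*t) + C2*exp(-t) + t*exp(-t)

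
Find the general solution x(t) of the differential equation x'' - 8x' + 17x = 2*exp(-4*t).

Characteristic equation r² - 8r + 17 = 0 has discriminant (-8)² - 4·(17) = -4 < 0, so r = 4 ± i.
Hence x_h = C1*cos(t)*exp(4*t) + C2*exp(4*t)*sin(t).
Try x_p = A*exp(-4*t). Substituting into the equation and dividing by exp(-4*t) gives A = 2/65, so x_p = 2*exp(-4*t)/65.

x = 2*exp(-4*t)/65 + C1*cos(t)*exp(4*t) + C2*exp(4*t)*sin(t)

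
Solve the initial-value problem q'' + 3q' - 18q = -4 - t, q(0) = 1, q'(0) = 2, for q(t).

Characteristic equation r² + 3r - 18 = 0 factors as (r + 6)(r - 3) = 0, so r = -6, 3.
Hence q_h = C1*exp(-6*t) + C2*exp(3*t).
For the particular solution try q_p = A0 + A1*t. Substituting and matching coefficients of each power of t gives A0 = 25/108, A1 = 1/18, so q_p = 25/108 + t/18.
General solution: q = 25/108 + t/18 + C1*exp(-6*t) + C2*exp(3*t).
Apply the initial conditions: q(0) = 25/108 + C1 + C2 = 1 and q'(0) = 1/18 - 6*C1 + 3*C2 = 2. Solving gives C1 = 13/324, C2 = 59/81.

q = 25/108 + t/18 + 13*exp(-6*t)/324 + 59*exp(3*t)/81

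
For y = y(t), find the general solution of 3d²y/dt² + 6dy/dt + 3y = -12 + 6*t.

Divide through by 3: y'' + 2y' + y = -4 + 2*t.
Characteristic equation r² + 2r + 1 = 0 has discriminant (2)² - 4·(1) = 0, so r = -1 is a repeated root.
Hence y_h = (C1 + C2*t)*exp(-t).
For the particular solution try y_p = A0 + A1*t. Substituting and matching coefficients of each power of t gives A0 = -8, A1 = 2, so y_p = -8 + 2*t.

y = -8 + 2*t + C1*exp(-t) + C2*t*exp(-t)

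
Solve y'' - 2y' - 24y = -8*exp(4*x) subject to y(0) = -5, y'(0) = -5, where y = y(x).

Characteristic equation r² - 2r - 24 = 0 factors as (r - 6)(r + 4) = 0, so r = 6, -4.
Hence y_h = C1*exp(6*x) + C2*exp(-4*x).
Try y_p = A*exp(4*x). Substituting into the equation and dividing by exp(4*x) gives A = 1/2, so y_p = exp(4*x)/2.
General solution: y = exp(4*x)/2 + C1*exp(6*x) + C2*exp(-4*x).
Apply the initial conditions: y(0) = 1/2 + C1 + C2 = -5 and y'(0) = 2 - 4*C2 + 6*C1 = -5. Solving gives C1 = -29/10, C2 = -13/5.

y = exp(4*x)/2 - 29*exp(6*x)/10 - 13*exp(-4*x)/5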